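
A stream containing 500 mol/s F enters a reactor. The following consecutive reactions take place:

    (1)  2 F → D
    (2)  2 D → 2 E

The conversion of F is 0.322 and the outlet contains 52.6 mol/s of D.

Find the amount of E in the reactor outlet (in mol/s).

Conversion of F: F consumed = 2ξ₁ = 0.322 × 500 → ξ₁ = 80.5 mol/s.
D balance: n_D = 0 + 1ξ₁ − 2ξ₂ = 52.6 → ξ₂ = (1·80.5 − 52.6)/2 = 13.95 mol/s.
Outlet amounts (n = n₀ + Σ ν·ξ):
  F: 500 − 2(80.5) = 339
  D: 0 + 1(80.5) − 2(13.95) = 52.6
  E: 0 + 2(13.95) = 27.9

27.9 mol/s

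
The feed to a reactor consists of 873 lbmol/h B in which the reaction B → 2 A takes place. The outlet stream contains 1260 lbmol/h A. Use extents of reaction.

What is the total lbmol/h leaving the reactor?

1500 lbmol/h

For A: n = n₀ + 2ξ → 1260 = 0 + 2ξ, giving ξ = 630 lbmol/h.
Outlet amounts (n = n₀ + ν ξ):
  B: 873 − 1(630) = 243
  A: 0 + 2(630) = 1260
Total out = 243 + 1260 = 1503 lbmol/h.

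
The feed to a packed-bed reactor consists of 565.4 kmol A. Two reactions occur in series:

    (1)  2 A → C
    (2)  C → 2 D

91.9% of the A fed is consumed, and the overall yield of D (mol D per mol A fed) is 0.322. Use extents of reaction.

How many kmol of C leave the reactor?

169 kmol

Conversion of A: A consumed = 2ξ₁ = 0.919 × 565.4 → ξ₁ = 259.8 kmol.
Yield of D: 2ξ₂ / 565.4 = 0.322 → ξ₂ = 91.03 kmol.
Outlet amounts (n = n₀ + Σ ν·ξ):
  A: 565.4 − 2(259.8) = 45.8
  C: 0 + 1(259.8) − 1(91.03) = 168.8
  D: 0 + 2(91.03) = 182.1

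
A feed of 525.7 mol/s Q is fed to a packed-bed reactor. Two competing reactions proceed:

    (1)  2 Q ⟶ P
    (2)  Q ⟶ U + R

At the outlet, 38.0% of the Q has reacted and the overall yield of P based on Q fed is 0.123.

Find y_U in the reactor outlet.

0.133

Yield of P: 1ξ₁ / 525.7 = 0.123 → ξ₁ = 64.66 mol/s.
Conversion of Q: 2ξ₁ + 1ξ₂ = 0.38 × 525.7 = 199.8 → ξ₂ = 70.44 mol/s.
Outlet amounts (n = n₀ + Σ ν·ξ):
  Q: 525.7 − 2(64.66) − 1(70.44) = 325.9
  P: 0 + 1(64.66) = 64.66
  U: 0 + 1(70.44) = 70.44
  R: 0 + 1(70.44) = 70.44
Total out = 531.5 mol/s; y_U = 70.44 / 531.5 = 0.1325.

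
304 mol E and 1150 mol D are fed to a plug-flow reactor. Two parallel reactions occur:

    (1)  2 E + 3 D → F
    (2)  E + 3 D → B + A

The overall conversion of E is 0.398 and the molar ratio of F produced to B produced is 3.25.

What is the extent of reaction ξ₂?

Conversion of E: E consumed = 0.398 × 304 = 121 mol = 2ξ₁ + 1ξ₂.
Selectivity: 1ξ₁ / (1ξ₂) = 3.25 → ξ₁ = 3.25 ξ₂.
Substitute: (2·3.25 + 1) ξ₂ = 121 → ξ₂ = 16.13 mol, ξ₁ = 52.43 mol.
Outlet amounts (n = n₀ + Σ ν·ξ):
  E: 304 − 2(52.43) − 1(16.13) = 183
  D: 1150 − 3(52.43) − 3(16.13) = 944.3
  F: 0 + 1(52.43) = 52.43
  B: 0 + 1(16.13) = 16.13
  A: 0 + 1(16.13) = 16.13

ξ₂ = 16.1 mol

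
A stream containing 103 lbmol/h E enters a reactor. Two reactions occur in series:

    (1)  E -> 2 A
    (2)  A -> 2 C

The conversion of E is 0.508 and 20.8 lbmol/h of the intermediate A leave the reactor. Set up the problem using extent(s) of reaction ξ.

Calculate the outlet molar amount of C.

168 lbmol/h

Conversion of E: E consumed = 1ξ₁ = 0.508 × 103 → ξ₁ = 52.32 lbmol/h.
A balance: n_A = 0 + 2ξ₁ − 1ξ₂ = 20.8 → ξ₂ = (2·52.32 − 20.8)/1 = 83.85 lbmol/h.
Outlet amounts (n = n₀ + Σ ν·ξ):
  E: 103 − 1(52.32) = 50.68
  A: 0 + 2(52.32) − 1(83.85) = 20.8
  C: 0 + 2(83.85) = 167.7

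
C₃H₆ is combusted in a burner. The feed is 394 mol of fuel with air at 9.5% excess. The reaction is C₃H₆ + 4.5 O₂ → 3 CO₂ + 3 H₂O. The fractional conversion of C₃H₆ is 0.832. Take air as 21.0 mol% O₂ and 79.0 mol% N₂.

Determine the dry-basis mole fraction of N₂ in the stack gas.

Stoichiometric O₂ = 4.5 × 394 = 1773 mol; O₂ fed = 1773 × 1.095 = 1941 mol.
N₂ fed = 1941 × 79/21 = 7303 mol.
Fuel reacted = 0.832 × 394 → ξ = 327.8 mol.
Outlet (n = n₀ + ν ξ):
  C₃H₆: 394 − 1(327.8) = 66.19
  O₂: 1941 − 4.5(327.8) = 466.3
  N₂: 7303 (inert)
  CO₂: 0 + 3(327.8) = 983.4
  H₂O: 0 + 3(327.8) = 983.4
Dry total = 8819 mol; y_N₂ (dry) = 7303 / 8819 = 0.8281.

0.828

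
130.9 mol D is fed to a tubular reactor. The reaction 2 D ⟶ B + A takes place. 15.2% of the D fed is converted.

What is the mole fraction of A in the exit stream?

0.076

D reacted = 0.152 × 130.9 = 19.9 mol; ν_D = −2, so ξ = 19.9/2 = 9.948 mol.
Outlet amounts (n = n₀ + ν ξ):
  D: 130.9 − 2(9.948) = 111
  B: 0 + 1(9.948) = 9.948
  A: 0 + 1(9.948) = 9.948
Total out = 130.9 mol; y_A = 9.948 / 130.9 = 0.076.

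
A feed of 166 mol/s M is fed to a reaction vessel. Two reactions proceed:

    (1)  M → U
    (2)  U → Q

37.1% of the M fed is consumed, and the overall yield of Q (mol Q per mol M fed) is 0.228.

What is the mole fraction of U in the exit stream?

0.143

Conversion of M: M consumed = 1ξ₁ = 0.371 × 166 → ξ₁ = 61.59 mol/s.
Yield of Q: 1ξ₂ / 166 = 0.228 → ξ₂ = 37.85 mol/s.
Outlet amounts (n = n₀ + Σ ν·ξ):
  M: 166 − 1(61.59) = 104.4
  U: 0 + 1(61.59) − 1(37.85) = 23.74
  Q: 0 + 1(37.85) = 37.85
Total out = 166 mol/s; y_U = 23.74 / 166 = 0.143.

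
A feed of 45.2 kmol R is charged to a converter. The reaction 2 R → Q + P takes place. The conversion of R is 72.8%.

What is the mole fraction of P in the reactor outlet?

R reacted = 0.728 × 45.2 = 32.91 kmol; ν_R = −2, so ξ = 32.91/2 = 16.45 kmol.
Outlet amounts (n = n₀ + ν ξ):
  R: 45.2 − 2(16.45) = 12.29
  Q: 0 + 1(16.45) = 16.45
  P: 0 + 1(16.45) = 16.45
Total out = 45.2 kmol; y_P = 16.45 / 45.2 = 0.364.

0.364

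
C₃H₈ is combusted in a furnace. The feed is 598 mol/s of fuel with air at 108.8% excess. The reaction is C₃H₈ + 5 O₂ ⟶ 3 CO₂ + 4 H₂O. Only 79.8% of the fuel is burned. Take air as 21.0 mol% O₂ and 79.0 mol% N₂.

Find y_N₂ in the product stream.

Stoichiometric O₂ = 5 × 598 = 2990 mol/s; O₂ fed = 2990 × 2.088 = 6243 mol/s.
N₂ fed = 6243 × 79/21 = 23490 mol/s.
Fuel reacted = 0.798 × 598 → ξ = 477.2 mol/s.
Outlet (n = n₀ + ν ξ):
  C₃H₈: 598 − 1(477.2) = 120.8
  O₂: 6243 − 5(477.2) = 3857
  N₂: 23490 (inert)
  CO₂: 0 + 3(477.2) = 1432
  H₂O: 0 + 4(477.2) = 1909
Total out = 30800 mol/s; y_N₂ = 23490 / 30800 = 0.7624.

0.762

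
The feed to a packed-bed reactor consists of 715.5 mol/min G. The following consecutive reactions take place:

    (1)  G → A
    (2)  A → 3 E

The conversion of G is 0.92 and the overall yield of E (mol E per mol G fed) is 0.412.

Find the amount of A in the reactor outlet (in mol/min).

560 mol/min

Conversion of G: G consumed = 1ξ₁ = 0.92 × 715.5 → ξ₁ = 658.3 mol/min.
Yield of E: 3ξ₂ / 715.5 = 0.412 → ξ₂ = 98.26 mol/min.
Outlet amounts (n = n₀ + Σ ν·ξ):
  G: 715.5 − 1(658.3) = 57.24
  A: 0 + 1(658.3) − 1(98.26) = 560
  E: 0 + 3(98.26) = 294.8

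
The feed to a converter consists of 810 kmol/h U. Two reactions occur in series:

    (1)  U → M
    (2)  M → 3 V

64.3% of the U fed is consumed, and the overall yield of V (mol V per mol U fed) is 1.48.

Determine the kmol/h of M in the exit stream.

121 kmol/h

Conversion of U: U consumed = 1ξ₁ = 0.643 × 810 → ξ₁ = 520.8 kmol/h.
Yield of V: 3ξ₂ / 810 = 1.48 → ξ₂ = 399.6 kmol/h.
Outlet amounts (n = n₀ + Σ ν·ξ):
  U: 810 − 1(520.8) = 289.2
  M: 0 + 1(520.8) − 1(399.6) = 121.2
  V: 0 + 3(399.6) = 1199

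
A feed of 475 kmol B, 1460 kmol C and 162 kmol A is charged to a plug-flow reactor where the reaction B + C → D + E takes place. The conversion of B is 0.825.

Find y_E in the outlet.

0.187

B reacted = 0.825 × 475 = 391.9 kmol; ν_B = −1, so ξ = 391.9/1 = 391.9 kmol.
Outlet amounts (n = n₀ + ν ξ):
  B: 475 − 1(391.9) = 83.12
  C: 1460 − 1(391.9) = 1068
  D: 0 + 1(391.9) = 391.9
  E: 0 + 1(391.9) = 391.9
  A: 162 (inert)
Total out = 2097 kmol; y_E = 391.9 / 2097 = 0.1869.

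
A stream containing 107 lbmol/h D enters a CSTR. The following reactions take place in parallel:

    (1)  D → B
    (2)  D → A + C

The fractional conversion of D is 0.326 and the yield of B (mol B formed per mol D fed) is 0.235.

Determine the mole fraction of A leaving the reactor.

Yield of B: 1ξ₁ / 107 = 0.235 → ξ₁ = 25.14 lbmol/h.
Conversion of D: 1ξ₁ + 1ξ₂ = 0.326 × 107 = 34.88 → ξ₂ = 9.737 lbmol/h.
Outlet amounts (n = n₀ + Σ ν·ξ):
  D: 107 − 1(25.14) − 1(9.737) = 72.12
  B: 0 + 1(25.14) = 25.14
  A: 0 + 1(9.737) = 9.737
  C: 0 + 1(9.737) = 9.737
Total out = 116.7 lbmol/h; y_A = 9.737 / 116.7 = 0.08341.

0.0834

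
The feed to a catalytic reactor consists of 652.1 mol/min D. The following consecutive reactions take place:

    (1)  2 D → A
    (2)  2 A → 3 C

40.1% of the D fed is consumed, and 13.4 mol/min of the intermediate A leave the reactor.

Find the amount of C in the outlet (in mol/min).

176 mol/min

Conversion of D: D consumed = 2ξ₁ = 0.401 × 652.1 → ξ₁ = 130.7 mol/min.
A balance: n_A = 0 + 1ξ₁ − 2ξ₂ = 13.4 → ξ₂ = (1·130.7 − 13.4)/2 = 58.67 mol/min.
Outlet amounts (n = n₀ + Σ ν·ξ):
  D: 652.1 − 2(130.7) = 390.6
  A: 0 + 1(130.7) − 2(58.67) = 13.4
  C: 0 + 3(58.67) = 176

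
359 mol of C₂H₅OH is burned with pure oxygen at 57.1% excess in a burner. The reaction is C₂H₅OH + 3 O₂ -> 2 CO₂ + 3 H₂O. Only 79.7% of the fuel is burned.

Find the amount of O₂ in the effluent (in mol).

834 mol

Stoichiometric O₂ = 3 × 359 = 1077 mol; O₂ fed = 1077 × 1.571 = 1692 mol.
Fuel reacted = 0.797 × 359 → ξ = 286.1 mol.
Outlet (n = n₀ + ν ξ):
  C₂H₅OH: 359 − 1(286.1) = 72.88
  O₂: 1692 − 3(286.1) = 833.6
  CO₂: 0 + 2(286.1) = 572.2
  H₂O: 0 + 3(286.1) = 858.4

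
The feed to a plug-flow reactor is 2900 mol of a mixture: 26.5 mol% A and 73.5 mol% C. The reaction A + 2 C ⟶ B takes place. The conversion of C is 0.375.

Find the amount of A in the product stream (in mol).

369 mol

C reacted = 0.375 × 2132 = 799.3 mol; ν_C = −2, so ξ = 799.3/2 = 399.7 mol.
Outlet amounts (n = n₀ + ν ξ):
  A: 768.5 − 1(399.7) = 368.8
  C: 2132 − 2(399.7) = 1332
  B: 0 + 1(399.7) = 399.7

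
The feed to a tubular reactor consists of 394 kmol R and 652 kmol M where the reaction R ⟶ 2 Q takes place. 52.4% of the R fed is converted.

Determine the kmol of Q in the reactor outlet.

R reacted = 0.524 × 394 = 206.5 kmol; ν_R = −1, so ξ = 206.5/1 = 206.5 kmol.
Outlet amounts (n = n₀ + ν ξ):
  R: 394 − 1(206.5) = 187.5
  Q: 0 + 2(206.5) = 412.9
  M: 652 (inert)

413 kmol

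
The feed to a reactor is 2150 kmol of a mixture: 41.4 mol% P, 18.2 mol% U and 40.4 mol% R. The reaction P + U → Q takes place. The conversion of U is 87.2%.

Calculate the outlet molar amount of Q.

U reacted = 0.872 × 391.3 = 341.2 kmol; ν_U = −1, so ξ = 341.2/1 = 341.2 kmol.
Outlet amounts (n = n₀ + ν ξ):
  P: 890.1 − 1(341.2) = 548.9
  U: 391.3 − 1(341.2) = 50.09
  Q: 0 + 1(341.2) = 341.2
  R: 868.6 (inert)

341 kmol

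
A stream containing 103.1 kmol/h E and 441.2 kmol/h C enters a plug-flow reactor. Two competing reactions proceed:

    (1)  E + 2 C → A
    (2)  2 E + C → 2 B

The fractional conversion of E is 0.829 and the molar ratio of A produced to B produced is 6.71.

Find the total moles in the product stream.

Conversion of E: E consumed = 0.829 × 103.1 = 85.47 kmol/h = 1ξ₁ + 2ξ₂.
Selectivity: 1ξ₁ / (2ξ₂) = 6.71 → ξ₁ = 13.42 ξ₂.
Substitute: (1·13.42 + 2) ξ₂ = 85.47 → ξ₂ = 5.543 kmol/h, ξ₁ = 74.38 kmol/h.
Outlet amounts (n = n₀ + Σ ν·ξ):
  E: 103.1 − 1(74.38) − 2(5.543) = 17.63
  C: 441.2 − 2(74.38) − 1(5.543) = 286.9
  A: 0 + 1(74.38) = 74.38
  B: 0 + 2(5.543) = 11.09
Total out = 17.63 + 286.9 + 74.38 + 11.09 = 390 kmol/h.

390 kmol/h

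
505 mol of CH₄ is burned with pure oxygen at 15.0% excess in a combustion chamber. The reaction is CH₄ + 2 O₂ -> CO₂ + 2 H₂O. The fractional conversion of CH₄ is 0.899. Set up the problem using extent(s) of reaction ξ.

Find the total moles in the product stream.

1670 mol

Stoichiometric O₂ = 2 × 505 = 1010 mol; O₂ fed = 1010 × 1.150 = 1162 mol.
Fuel reacted = 0.899 × 505 → ξ = 454 mol.
Outlet (n = n₀ + ν ξ):
  CH₄: 505 − 1(454) = 51
  O₂: 1162 − 2(454) = 253.5
  CO₂: 0 + 1(454) = 454
  H₂O: 0 + 2(454) = 908
Total out = 51 + 253.5 + 454 + 908 = 1666 mol.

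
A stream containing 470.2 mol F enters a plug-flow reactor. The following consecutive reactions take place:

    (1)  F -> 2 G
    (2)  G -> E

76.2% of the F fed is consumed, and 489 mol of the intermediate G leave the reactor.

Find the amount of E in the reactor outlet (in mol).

Conversion of F: F consumed = 1ξ₁ = 0.762 × 470.2 → ξ₁ = 358.3 mol.
G balance: n_G = 0 + 2ξ₁ − 1ξ₂ = 489 → ξ₂ = (2·358.3 − 489)/1 = 227.6 mol.
Outlet amounts (n = n₀ + Σ ν·ξ):
  F: 470.2 − 1(358.3) = 111.9
  G: 0 + 2(358.3) − 1(227.6) = 489
  E: 0 + 1(227.6) = 227.6

228 mol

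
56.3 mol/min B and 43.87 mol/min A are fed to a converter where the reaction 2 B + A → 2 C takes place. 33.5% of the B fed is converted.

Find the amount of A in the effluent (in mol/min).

B reacted = 0.335 × 56.3 = 18.86 mol/min; ν_B = −2, so ξ = 18.86/2 = 9.43 mol/min.
Outlet amounts (n = n₀ + ν ξ):
  B: 56.3 − 2(9.43) = 37.44
  A: 43.87 − 1(9.43) = 34.44
  C: 0 + 2(9.43) = 18.86

34.4 mol/min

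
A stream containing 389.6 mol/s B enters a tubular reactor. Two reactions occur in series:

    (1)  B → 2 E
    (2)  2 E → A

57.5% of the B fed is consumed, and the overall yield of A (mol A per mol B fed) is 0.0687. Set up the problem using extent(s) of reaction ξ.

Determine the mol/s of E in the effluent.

395 mol/s

Conversion of B: B consumed = 1ξ₁ = 0.575 × 389.6 → ξ₁ = 224 mol/s.
Yield of A: 1ξ₂ / 389.6 = 0.0687 → ξ₂ = 26.77 mol/s.
Outlet amounts (n = n₀ + Σ ν·ξ):
  B: 389.6 − 1(224) = 165.6
  E: 0 + 2(224) − 2(26.77) = 394.5
  A: 0 + 1(26.77) = 26.77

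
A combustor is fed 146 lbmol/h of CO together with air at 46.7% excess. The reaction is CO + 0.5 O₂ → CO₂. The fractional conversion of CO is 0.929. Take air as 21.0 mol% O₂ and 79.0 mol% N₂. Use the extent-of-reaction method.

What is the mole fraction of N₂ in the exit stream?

0.685

Stoichiometric O₂ = 0.5 × 146 = 73 lbmol/h; O₂ fed = 73 × 1.467 = 107.1 lbmol/h.
N₂ fed = 107.1 × 79/21 = 402.9 lbmol/h.
Fuel reacted = 0.929 × 146 → ξ = 135.6 lbmol/h.
Outlet (n = n₀ + ν ξ):
  CO: 146 − 1(135.6) = 10.37
  O₂: 107.1 − 0.5(135.6) = 39.27
  N₂: 402.9 (inert)
  CO₂: 0 + 1(135.6) = 135.6
Total out = 588.1 lbmol/h; y_N₂ = 402.9 / 588.1 = 0.685.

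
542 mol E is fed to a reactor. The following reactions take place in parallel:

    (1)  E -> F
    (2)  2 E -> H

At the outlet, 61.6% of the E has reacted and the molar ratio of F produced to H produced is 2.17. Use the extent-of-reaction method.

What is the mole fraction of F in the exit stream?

0.376

Conversion of E: E consumed = 0.616 × 542 = 333.9 mol = 1ξ₁ + 2ξ₂.
Selectivity: 1ξ₁ / (1ξ₂) = 2.17 → ξ₁ = 2.17 ξ₂.
Substitute: (1·2.17 + 2) ξ₂ = 333.9 → ξ₂ = 80.07 mol, ξ₁ = 173.7 mol.
Outlet amounts (n = n₀ + Σ ν·ξ):
  E: 542 − 1(173.7) − 2(80.07) = 208.1
  F: 0 + 1(173.7) = 173.7
  H: 0 + 1(80.07) = 80.07
Total out = 461.9 mol; y_F = 173.7 / 461.9 = 0.3761.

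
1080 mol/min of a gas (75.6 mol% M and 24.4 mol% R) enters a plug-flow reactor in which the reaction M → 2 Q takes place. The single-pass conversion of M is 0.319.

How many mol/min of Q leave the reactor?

M reacted = 0.319 × 816.5 = 260.5 mol/min; ν_M = −1, so ξ = 260.5/1 = 260.5 mol/min.
Outlet amounts (n = n₀ + ν ξ):
  M: 816.5 − 1(260.5) = 556
  Q: 0 + 2(260.5) = 520.9
  R: 263.5 (inert)

521 mol/min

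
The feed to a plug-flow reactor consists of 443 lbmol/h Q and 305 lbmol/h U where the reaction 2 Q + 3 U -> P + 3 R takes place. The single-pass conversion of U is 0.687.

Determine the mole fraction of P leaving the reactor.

0.103

U reacted = 0.687 × 305 = 209.5 lbmol/h; ν_U = −3, so ξ = 209.5/3 = 69.85 lbmol/h.
Outlet amounts (n = n₀ + ν ξ):
  Q: 443 − 2(69.85) = 303.3
  U: 305 − 3(69.85) = 95.46
  P: 0 + 1(69.85) = 69.85
  R: 0 + 3(69.85) = 209.5
Total out = 678.2 lbmol/h; y_P = 69.85 / 678.2 = 0.103.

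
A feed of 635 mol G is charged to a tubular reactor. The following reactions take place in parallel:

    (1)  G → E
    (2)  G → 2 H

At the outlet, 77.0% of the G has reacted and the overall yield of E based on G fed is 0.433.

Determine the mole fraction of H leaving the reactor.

0.504

Yield of E: 1ξ₁ / 635 = 0.433 → ξ₁ = 275 mol.
Conversion of G: 1ξ₁ + 1ξ₂ = 0.77 × 635 = 488.9 → ξ₂ = 214 mol.
Outlet amounts (n = n₀ + Σ ν·ξ):
  G: 635 − 1(275) − 1(214) = 146.1
  E: 0 + 1(275) = 275
  H: 0 + 2(214) = 428
Total out = 849 mol; y_H = 428 / 849 = 0.5041.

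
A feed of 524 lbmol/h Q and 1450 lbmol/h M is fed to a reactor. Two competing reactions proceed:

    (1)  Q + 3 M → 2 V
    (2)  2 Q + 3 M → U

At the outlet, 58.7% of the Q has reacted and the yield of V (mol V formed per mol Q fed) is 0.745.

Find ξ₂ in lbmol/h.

ξ₂ = 56.2 lbmol/h

Yield of V: 2ξ₁ / 524 = 0.745 → ξ₁ = 195.2 lbmol/h.
Conversion of Q: 1ξ₁ + 2ξ₂ = 0.587 × 524 = 307.6 → ξ₂ = 56.2 lbmol/h.
Outlet amounts (n = n₀ + Σ ν·ξ):
  Q: 524 − 1(195.2) − 2(56.2) = 216.4
  M: 1450 − 3(195.2) − 3(56.2) = 695.8
  V: 0 + 2(195.2) = 390.4
  U: 0 + 1(56.2) = 56.2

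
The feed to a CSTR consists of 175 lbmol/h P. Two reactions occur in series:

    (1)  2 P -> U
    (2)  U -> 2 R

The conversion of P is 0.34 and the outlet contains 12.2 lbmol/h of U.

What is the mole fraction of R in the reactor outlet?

0.216

Conversion of P: P consumed = 2ξ₁ = 0.34 × 175 → ξ₁ = 29.75 lbmol/h.
U balance: n_U = 0 + 1ξ₁ − 1ξ₂ = 12.2 → ξ₂ = (1·29.75 − 12.2)/1 = 17.55 lbmol/h.
Outlet amounts (n = n₀ + Σ ν·ξ):
  P: 175 − 2(29.75) = 115.5
  U: 0 + 1(29.75) − 1(17.55) = 12.2
  R: 0 + 2(17.55) = 35.1
Total out = 162.8 lbmol/h; y_R = 35.1 / 162.8 = 0.2156.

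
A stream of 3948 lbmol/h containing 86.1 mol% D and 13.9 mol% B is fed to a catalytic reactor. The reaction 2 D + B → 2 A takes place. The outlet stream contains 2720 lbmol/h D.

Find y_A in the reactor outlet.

0.188

For D: n = n₀ − 2ξ → 2720 = 3399 − 2ξ, giving ξ = 339.6 lbmol/h.
Outlet amounts (n = n₀ + ν ξ):
  D: 3399 − 2(339.6) = 2720
  B: 548.8 − 1(339.6) = 209.2
  A: 0 + 2(339.6) = 679.2
Total out = 3608 lbmol/h; y_A = 679.2 / 3608 = 0.1882.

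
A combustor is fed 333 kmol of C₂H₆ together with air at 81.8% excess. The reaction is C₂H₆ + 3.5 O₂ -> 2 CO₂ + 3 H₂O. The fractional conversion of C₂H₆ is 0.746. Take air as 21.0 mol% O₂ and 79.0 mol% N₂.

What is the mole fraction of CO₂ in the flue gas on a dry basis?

Stoichiometric O₂ = 3.5 × 333 = 1166 kmol; O₂ fed = 1166 × 1.818 = 2119 kmol.
N₂ fed = 2119 × 79/21 = 7971 kmol.
Fuel reacted = 0.746 × 333 → ξ = 248.4 kmol.
Outlet (n = n₀ + ν ξ):
  C₂H₆: 333 − 1(248.4) = 84.58
  O₂: 2119 − 3.5(248.4) = 1249
  N₂: 7971 (inert)
  CO₂: 0 + 2(248.4) = 496.8
  H₂O: 0 + 3(248.4) = 745.3
Dry total = 9802 kmol; y_CO₂ (dry) = 496.8 / 9802 = 0.05069.

0.0507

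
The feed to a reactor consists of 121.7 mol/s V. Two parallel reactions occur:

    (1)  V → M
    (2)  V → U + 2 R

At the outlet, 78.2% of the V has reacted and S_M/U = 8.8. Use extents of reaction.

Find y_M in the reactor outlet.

0.606

Conversion of V: V consumed = 0.782 × 121.7 = 95.17 mol/s = 1ξ₁ + 1ξ₂.
Selectivity: 1ξ₁ / (1ξ₂) = 8.8 → ξ₁ = 8.8 ξ₂.
Substitute: (1·8.8 + 1) ξ₂ = 95.17 → ξ₂ = 9.711 mol/s, ξ₁ = 85.46 mol/s.
Outlet amounts (n = n₀ + Σ ν·ξ):
  V: 121.7 − 1(85.46) − 1(9.711) = 26.53
  M: 0 + 1(85.46) = 85.46
  U: 0 + 1(9.711) = 9.711
  R: 0 + 2(9.711) = 19.42
Total out = 141.1 mol/s; y_M = 85.46 / 141.1 = 0.6056.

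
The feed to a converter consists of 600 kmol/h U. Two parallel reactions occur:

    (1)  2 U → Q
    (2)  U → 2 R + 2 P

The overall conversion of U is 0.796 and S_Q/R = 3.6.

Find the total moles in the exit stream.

470 kmol/h

Conversion of U: U consumed = 0.796 × 600 = 477.6 kmol/h = 2ξ₁ + 1ξ₂.
Selectivity: 1ξ₁ / (2ξ₂) = 3.6 → ξ₁ = 7.2 ξ₂.
Substitute: (2·7.2 + 1) ξ₂ = 477.6 → ξ₂ = 31.01 kmol/h, ξ₁ = 223.3 kmol/h.
Outlet amounts (n = n₀ + Σ ν·ξ):
  U: 600 − 2(223.3) − 1(31.01) = 122.4
  Q: 0 + 1(223.3) = 223.3
  R: 0 + 2(31.01) = 62.03
  P: 0 + 2(31.01) = 62.03
Total out = 122.4 + 223.3 + 62.03 + 62.03 = 469.7 kmol/h.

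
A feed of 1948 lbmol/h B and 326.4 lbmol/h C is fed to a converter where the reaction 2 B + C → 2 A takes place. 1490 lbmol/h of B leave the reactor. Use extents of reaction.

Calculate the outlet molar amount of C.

For B: n = n₀ − 2ξ → 1490 = 1948 − 2ξ, giving ξ = 229 lbmol/h.
Outlet amounts (n = n₀ + ν ξ):
  B: 1948 − 2(229) = 1490
  C: 326.4 − 1(229) = 97.4
  A: 0 + 2(229) = 458

97.4 lbmol/h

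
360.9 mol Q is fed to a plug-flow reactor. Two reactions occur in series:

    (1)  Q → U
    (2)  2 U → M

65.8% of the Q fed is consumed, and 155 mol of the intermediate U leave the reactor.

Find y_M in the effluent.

0.129

Conversion of Q: Q consumed = 1ξ₁ = 0.658 × 360.9 → ξ₁ = 237.5 mol.
U balance: n_U = 0 + 1ξ₁ − 2ξ₂ = 155 → ξ₂ = (1·237.5 − 155)/2 = 41.24 mol.
Outlet amounts (n = n₀ + Σ ν·ξ):
  Q: 360.9 − 1(237.5) = 123.4
  U: 0 + 1(237.5) − 2(41.24) = 155
  M: 0 + 1(41.24) = 41.24
Total out = 319.7 mol; y_M = 41.24 / 319.7 = 0.129.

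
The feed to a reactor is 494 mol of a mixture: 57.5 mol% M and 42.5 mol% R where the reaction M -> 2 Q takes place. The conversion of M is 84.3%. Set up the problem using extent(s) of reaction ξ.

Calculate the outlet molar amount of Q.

479 mol

M reacted = 0.843 × 284.1 = 239.5 mol; ν_M = −1, so ξ = 239.5/1 = 239.5 mol.
Outlet amounts (n = n₀ + ν ξ):
  M: 284.1 − 1(239.5) = 44.6
  Q: 0 + 2(239.5) = 478.9
  R: 209.9 (inert)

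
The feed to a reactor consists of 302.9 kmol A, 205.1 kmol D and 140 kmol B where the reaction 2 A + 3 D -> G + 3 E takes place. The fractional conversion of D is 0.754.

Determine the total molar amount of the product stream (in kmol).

D reacted = 0.754 × 205.1 = 154.6 kmol; ν_D = −3, so ξ = 154.6/3 = 51.55 kmol.
Outlet amounts (n = n₀ + ν ξ):
  A: 302.9 − 2(51.55) = 199.8
  D: 205.1 − 3(51.55) = 50.45
  G: 0 + 1(51.55) = 51.55
  E: 0 + 3(51.55) = 154.6
  B: 140 (inert)
Total out = 199.8 + 50.45 + 51.55 + 154.6 + 140 = 596.5 kmol.

596 kmol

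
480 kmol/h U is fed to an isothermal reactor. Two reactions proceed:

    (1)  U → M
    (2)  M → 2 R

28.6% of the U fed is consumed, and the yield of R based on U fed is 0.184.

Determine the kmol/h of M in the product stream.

93.1 kmol/h

Conversion of U: U consumed = 1ξ₁ = 0.286 × 480 → ξ₁ = 137.3 kmol/h.
Yield of R: 2ξ₂ / 480 = 0.184 → ξ₂ = 44.16 kmol/h.
Outlet amounts (n = n₀ + Σ ν·ξ):
  U: 480 − 1(137.3) = 342.7
  M: 0 + 1(137.3) − 1(44.16) = 93.12
  R: 0 + 2(44.16) = 88.32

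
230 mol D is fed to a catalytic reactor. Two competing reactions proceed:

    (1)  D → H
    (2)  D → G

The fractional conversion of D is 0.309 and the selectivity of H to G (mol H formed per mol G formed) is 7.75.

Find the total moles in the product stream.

230 mol

Conversion of D: D consumed = 0.309 × 230 = 71.07 mol = 1ξ₁ + 1ξ₂.
Selectivity: 1ξ₁ / (1ξ₂) = 7.75 → ξ₁ = 7.75 ξ₂.
Substitute: (1·7.75 + 1) ξ₂ = 71.07 → ξ₂ = 8.122 mol, ξ₁ = 62.95 mol.
Outlet amounts (n = n₀ + Σ ν·ξ):
  D: 230 − 1(62.95) − 1(8.122) = 158.9
  H: 0 + 1(62.95) = 62.95
  G: 0 + 1(8.122) = 8.122
Total out = 158.9 + 62.95 + 8.122 = 230 mol.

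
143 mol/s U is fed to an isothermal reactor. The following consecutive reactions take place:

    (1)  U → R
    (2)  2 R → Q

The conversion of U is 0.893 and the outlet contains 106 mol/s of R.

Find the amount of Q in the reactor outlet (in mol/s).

10.8 mol/s

Conversion of U: U consumed = 1ξ₁ = 0.893 × 143 → ξ₁ = 127.7 mol/s.
R balance: n_R = 0 + 1ξ₁ − 2ξ₂ = 106 → ξ₂ = (1·127.7 − 106)/2 = 10.85 mol/s.
Outlet amounts (n = n₀ + Σ ν·ξ):
  U: 143 − 1(127.7) = 15.3
  R: 0 + 1(127.7) − 2(10.85) = 106
  Q: 0 + 1(10.85) = 10.85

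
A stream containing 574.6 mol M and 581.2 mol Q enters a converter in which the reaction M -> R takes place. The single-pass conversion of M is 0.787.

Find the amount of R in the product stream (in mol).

M reacted = 0.787 × 574.6 = 452.2 mol; ν_M = −1, so ξ = 452.2/1 = 452.2 mol.
Outlet amounts (n = n₀ + ν ξ):
  M: 574.6 − 1(452.2) = 122.4
  R: 0 + 1(452.2) = 452.2
  Q: 581.2 (inert)

452 mol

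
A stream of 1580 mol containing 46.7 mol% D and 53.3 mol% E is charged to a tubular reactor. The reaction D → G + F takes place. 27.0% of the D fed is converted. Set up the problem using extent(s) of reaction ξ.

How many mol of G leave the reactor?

D reacted = 0.27 × 737.9 = 199.2 mol; ν_D = −1, so ξ = 199.2/1 = 199.2 mol.
Outlet amounts (n = n₀ + ν ξ):
  D: 737.9 − 1(199.2) = 538.6
  G: 0 + 1(199.2) = 199.2
  F: 0 + 1(199.2) = 199.2
  E: 842.1 (inert)

199 mol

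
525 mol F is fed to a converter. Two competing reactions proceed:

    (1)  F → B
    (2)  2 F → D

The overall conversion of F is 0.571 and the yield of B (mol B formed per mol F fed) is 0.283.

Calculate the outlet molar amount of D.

Yield of B: 1ξ₁ / 525 = 0.283 → ξ₁ = 148.6 mol.
Conversion of F: 1ξ₁ + 2ξ₂ = 0.571 × 525 = 299.8 → ξ₂ = 75.6 mol.
Outlet amounts (n = n₀ + Σ ν·ξ):
  F: 525 − 1(148.6) − 2(75.6) = 225.2
  B: 0 + 1(148.6) = 148.6
  D: 0 + 1(75.6) = 75.6

75.6 mol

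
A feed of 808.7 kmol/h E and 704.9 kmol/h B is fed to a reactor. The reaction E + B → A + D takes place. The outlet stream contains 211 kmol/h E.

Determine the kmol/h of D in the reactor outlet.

598 kmol/h

For E: n = n₀ − 1ξ → 211 = 808.7 − 1ξ, giving ξ = 597.7 kmol/h.
Outlet amounts (n = n₀ + ν ξ):
  E: 808.7 − 1(597.7) = 211
  B: 704.9 − 1(597.7) = 107.2
  A: 0 + 1(597.7) = 597.7
  D: 0 + 1(597.7) = 597.7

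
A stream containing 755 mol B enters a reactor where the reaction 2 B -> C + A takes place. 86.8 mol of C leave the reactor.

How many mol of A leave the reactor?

For C: n = n₀ + 1ξ → 86.8 = 0 + 1ξ, giving ξ = 86.8 mol.
Outlet amounts (n = n₀ + ν ξ):
  B: 755 − 2(86.8) = 581.4
  C: 0 + 1(86.8) = 86.8
  A: 0 + 1(86.8) = 86.8

86.8 mol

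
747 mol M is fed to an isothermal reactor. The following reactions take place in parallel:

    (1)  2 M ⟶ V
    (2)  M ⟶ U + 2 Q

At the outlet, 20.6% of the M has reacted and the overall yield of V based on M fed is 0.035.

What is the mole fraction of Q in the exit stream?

0.22

Yield of V: 1ξ₁ / 747 = 0.035 → ξ₁ = 26.15 mol.
Conversion of M: 2ξ₁ + 1ξ₂ = 0.206 × 747 = 153.9 → ξ₂ = 101.6 mol.
Outlet amounts (n = n₀ + Σ ν·ξ):
  M: 747 − 2(26.15) − 1(101.6) = 593.1
  V: 0 + 1(26.15) = 26.15
  U: 0 + 1(101.6) = 101.6
  Q: 0 + 2(101.6) = 203.2
Total out = 924 mol; y_Q = 203.2 / 924 = 0.2199.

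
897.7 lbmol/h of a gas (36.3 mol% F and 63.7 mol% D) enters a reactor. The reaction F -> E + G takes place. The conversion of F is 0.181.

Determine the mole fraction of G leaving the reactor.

0.0617

F reacted = 0.181 × 325.9 = 58.98 lbmol/h; ν_F = −1, so ξ = 58.98/1 = 58.98 lbmol/h.
Outlet amounts (n = n₀ + ν ξ):
  F: 325.9 − 1(58.98) = 266.9
  E: 0 + 1(58.98) = 58.98
  G: 0 + 1(58.98) = 58.98
  D: 571.8 (inert)
Total out = 956.7 lbmol/h; y_G = 58.98 / 956.7 = 0.06165.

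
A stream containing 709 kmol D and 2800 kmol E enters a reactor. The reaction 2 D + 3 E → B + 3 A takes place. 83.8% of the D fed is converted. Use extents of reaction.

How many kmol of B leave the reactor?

D reacted = 0.838 × 709 = 594.1 kmol; ν_D = −2, so ξ = 594.1/2 = 297.1 kmol.
Outlet amounts (n = n₀ + ν ξ):
  D: 709 − 2(297.1) = 114.9
  E: 2800 − 3(297.1) = 1909
  B: 0 + 1(297.1) = 297.1
  A: 0 + 3(297.1) = 891.2

297 kmol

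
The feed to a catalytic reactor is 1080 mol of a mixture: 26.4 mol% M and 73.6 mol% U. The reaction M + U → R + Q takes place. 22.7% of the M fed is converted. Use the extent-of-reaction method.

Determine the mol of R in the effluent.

64.7 mol

M reacted = 0.227 × 285.1 = 64.72 mol; ν_M = −1, so ξ = 64.72/1 = 64.72 mol.
Outlet amounts (n = n₀ + ν ξ):
  M: 285.1 − 1(64.72) = 220.4
  U: 794.9 − 1(64.72) = 730.2
  R: 0 + 1(64.72) = 64.72
  Q: 0 + 1(64.72) = 64.72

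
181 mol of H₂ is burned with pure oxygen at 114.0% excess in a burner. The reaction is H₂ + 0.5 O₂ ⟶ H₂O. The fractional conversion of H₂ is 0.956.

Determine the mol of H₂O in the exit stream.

Stoichiometric O₂ = 0.5 × 181 = 90.5 mol; O₂ fed = 90.5 × 2.140 = 193.7 mol.
Fuel reacted = 0.956 × 181 → ξ = 173 mol.
Outlet (n = n₀ + ν ξ):
  H₂: 181 − 1(173) = 7.964
  O₂: 193.7 − 0.5(173) = 107.2
  H₂O: 0 + 1(173) = 173

173 mol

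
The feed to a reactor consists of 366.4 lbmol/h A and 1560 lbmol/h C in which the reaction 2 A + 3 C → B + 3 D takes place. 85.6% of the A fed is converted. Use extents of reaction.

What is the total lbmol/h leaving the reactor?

A reacted = 0.856 × 366.4 = 313.6 lbmol/h; ν_A = −2, so ξ = 313.6/2 = 156.8 lbmol/h.
Outlet amounts (n = n₀ + ν ξ):
  A: 366.4 − 2(156.8) = 52.76
  C: 1560 − 3(156.8) = 1090
  B: 0 + 1(156.8) = 156.8
  D: 0 + 3(156.8) = 470.5
Total out = 52.76 + 1090 + 156.8 + 470.5 = 1770 lbmol/h.

1770 lbmol/h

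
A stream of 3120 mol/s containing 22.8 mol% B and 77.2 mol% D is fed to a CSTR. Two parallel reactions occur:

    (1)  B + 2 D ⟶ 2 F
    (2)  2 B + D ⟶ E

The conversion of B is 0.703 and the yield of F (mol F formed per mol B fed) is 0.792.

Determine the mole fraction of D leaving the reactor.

Yield of F: 2ξ₁ / 711.4 = 0.792 → ξ₁ = 281.7 mol/s.
Conversion of B: 1ξ₁ + 2ξ₂ = 0.703 × 711.4 = 500.1 → ξ₂ = 109.2 mol/s.
Outlet amounts (n = n₀ + Σ ν·ξ):
  B: 711.4 − 1(281.7) − 2(109.2) = 211.3
  D: 2409 − 2(281.7) − 1(109.2) = 1736
  F: 0 + 2(281.7) = 563.4
  E: 0 + 1(109.2) = 109.2
Total out = 2620 mol/s; y_D = 1736 / 2620 = 0.6626.

0.663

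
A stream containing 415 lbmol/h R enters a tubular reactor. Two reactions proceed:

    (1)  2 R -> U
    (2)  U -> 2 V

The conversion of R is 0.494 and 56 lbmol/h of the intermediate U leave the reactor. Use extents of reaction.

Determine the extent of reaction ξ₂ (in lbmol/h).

Conversion of R: R consumed = 2ξ₁ = 0.494 × 415 → ξ₁ = 102.5 lbmol/h.
U balance: n_U = 0 + 1ξ₁ − 1ξ₂ = 56 → ξ₂ = (1·102.5 − 56)/1 = 46.5 lbmol/h.
Outlet amounts (n = n₀ + Σ ν·ξ):
  R: 415 − 2(102.5) = 210
  U: 0 + 1(102.5) − 1(46.5) = 56
  V: 0 + 2(46.5) = 93.01

ξ₂ = 46.5 lbmol/h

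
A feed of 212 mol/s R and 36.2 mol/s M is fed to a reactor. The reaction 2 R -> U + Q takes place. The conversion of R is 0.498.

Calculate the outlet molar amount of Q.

52.8 mol/s

R reacted = 0.498 × 212 = 105.6 mol/s; ν_R = −2, so ξ = 105.6/2 = 52.79 mol/s.
Outlet amounts (n = n₀ + ν ξ):
  R: 212 − 2(52.79) = 106.4
  U: 0 + 1(52.79) = 52.79
  Q: 0 + 1(52.79) = 52.79
  M: 36.2 (inert)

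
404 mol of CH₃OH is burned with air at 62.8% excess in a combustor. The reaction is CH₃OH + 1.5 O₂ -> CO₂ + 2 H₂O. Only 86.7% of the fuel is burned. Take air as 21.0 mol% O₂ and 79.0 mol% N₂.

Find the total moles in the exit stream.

Stoichiometric O₂ = 1.5 × 404 = 606 mol; O₂ fed = 606 × 1.628 = 986.6 mol.
N₂ fed = 986.6 × 79/21 = 3711 mol.
Fuel reacted = 0.867 × 404 → ξ = 350.3 mol.
Outlet (n = n₀ + ν ξ):
  CH₃OH: 404 − 1(350.3) = 53.73
  O₂: 986.6 − 1.5(350.3) = 461.2
  N₂: 3711 (inert)
  CO₂: 0 + 1(350.3) = 350.3
  H₂O: 0 + 2(350.3) = 700.5
Total out = 53.73 + 461.2 + 3711 + 350.3 + 700.5 = 5277 mol.

5280 mol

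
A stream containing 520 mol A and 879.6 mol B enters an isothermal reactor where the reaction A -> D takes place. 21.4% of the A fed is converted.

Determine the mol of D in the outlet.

111 mol

A reacted = 0.214 × 520 = 111.3 mol; ν_A = −1, so ξ = 111.3/1 = 111.3 mol.
Outlet amounts (n = n₀ + ν ξ):
  A: 520 − 1(111.3) = 408.7
  D: 0 + 1(111.3) = 111.3
  B: 879.6 (inert)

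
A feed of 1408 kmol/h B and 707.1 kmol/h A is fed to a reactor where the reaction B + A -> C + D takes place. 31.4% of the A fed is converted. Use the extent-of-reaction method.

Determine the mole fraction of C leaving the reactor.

A reacted = 0.314 × 707.1 = 222 kmol/h; ν_A = −1, so ξ = 222/1 = 222 kmol/h.
Outlet amounts (n = n₀ + ν ξ):
  B: 1408 − 1(222) = 1186
  A: 707.1 − 1(222) = 485.1
  C: 0 + 1(222) = 222
  D: 0 + 1(222) = 222
Total out = 2115 kmol/h; y_C = 222 / 2115 = 0.105.

0.105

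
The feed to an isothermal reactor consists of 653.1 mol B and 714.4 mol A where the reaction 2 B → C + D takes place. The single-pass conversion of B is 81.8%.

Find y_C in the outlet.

B reacted = 0.818 × 653.1 = 534.2 mol; ν_B = −2, so ξ = 534.2/2 = 267.1 mol.
Outlet amounts (n = n₀ + ν ξ):
  B: 653.1 − 2(267.1) = 118.9
  C: 0 + 1(267.1) = 267.1
  D: 0 + 1(267.1) = 267.1
  A: 714.4 (inert)
Total out = 1368 mol; y_C = 267.1 / 1368 = 0.1953.

0.195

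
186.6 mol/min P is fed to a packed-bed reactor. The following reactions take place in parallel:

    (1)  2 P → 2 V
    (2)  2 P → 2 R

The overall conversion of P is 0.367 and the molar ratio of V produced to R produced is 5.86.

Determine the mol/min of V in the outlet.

58.5 mol/min

Conversion of P: P consumed = 0.367 × 186.6 = 68.48 mol/min = 2ξ₁ + 2ξ₂.
Selectivity: 2ξ₁ / (2ξ₂) = 5.86 → ξ₁ = 5.86 ξ₂.
Substitute: (2·5.86 + 2) ξ₂ = 68.48 → ξ₂ = 4.991 mol/min, ξ₁ = 29.25 mol/min.
Outlet amounts (n = n₀ + Σ ν·ξ):
  P: 186.6 − 2(29.25) − 2(4.991) = 118.1
  V: 0 + 2(29.25) = 58.5
  R: 0 + 2(4.991) = 9.983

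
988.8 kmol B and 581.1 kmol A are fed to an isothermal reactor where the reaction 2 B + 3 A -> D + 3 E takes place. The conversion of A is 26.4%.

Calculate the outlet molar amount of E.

153 kmol

A reacted = 0.264 × 581.1 = 153.4 kmol; ν_A = −3, so ξ = 153.4/3 = 51.14 kmol.
Outlet amounts (n = n₀ + ν ξ):
  B: 988.8 − 2(51.14) = 886.5
  A: 581.1 − 3(51.14) = 427.7
  D: 0 + 1(51.14) = 51.14
  E: 0 + 3(51.14) = 153.4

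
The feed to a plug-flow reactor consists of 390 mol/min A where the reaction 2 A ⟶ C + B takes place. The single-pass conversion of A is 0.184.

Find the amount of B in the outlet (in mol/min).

35.9 mol/min

A reacted = 0.184 × 390 = 71.76 mol/min; ν_A = −2, so ξ = 71.76/2 = 35.88 mol/min.
Outlet amounts (n = n₀ + ν ξ):
  A: 390 − 2(35.88) = 318.2
  C: 0 + 1(35.88) = 35.88
  B: 0 + 1(35.88) = 35.88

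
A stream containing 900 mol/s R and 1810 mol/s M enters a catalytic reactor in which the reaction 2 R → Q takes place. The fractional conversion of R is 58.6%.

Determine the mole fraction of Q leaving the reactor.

0.108

R reacted = 0.586 × 900 = 527.4 mol/s; ν_R = −2, so ξ = 527.4/2 = 263.7 mol/s.
Outlet amounts (n = n₀ + ν ξ):
  R: 900 − 2(263.7) = 372.6
  Q: 0 + 1(263.7) = 263.7
  M: 1810 (inert)
Total out = 2446 mol/s; y_Q = 263.7 / 2446 = 0.1078.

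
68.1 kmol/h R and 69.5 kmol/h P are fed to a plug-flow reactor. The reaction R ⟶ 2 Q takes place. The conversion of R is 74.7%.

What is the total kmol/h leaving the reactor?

188 kmol/h

R reacted = 0.747 × 68.1 = 50.87 kmol/h; ν_R = −1, so ξ = 50.87/1 = 50.87 kmol/h.
Outlet amounts (n = n₀ + ν ξ):
  R: 68.1 − 1(50.87) = 17.23
  Q: 0 + 2(50.87) = 101.7
  P: 69.5 (inert)
Total out = 17.23 + 101.7 + 69.5 = 188.5 kmol/h.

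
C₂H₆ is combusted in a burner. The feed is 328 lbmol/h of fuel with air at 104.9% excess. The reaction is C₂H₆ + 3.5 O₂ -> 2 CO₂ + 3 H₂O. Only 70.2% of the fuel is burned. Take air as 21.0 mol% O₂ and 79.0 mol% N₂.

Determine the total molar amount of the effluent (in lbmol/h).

11600 lbmol/h

Stoichiometric O₂ = 3.5 × 328 = 1148 lbmol/h; O₂ fed = 1148 × 2.049 = 2352 lbmol/h.
N₂ fed = 2352 × 79/21 = 8849 lbmol/h.
Fuel reacted = 0.702 × 328 → ξ = 230.3 lbmol/h.
Outlet (n = n₀ + ν ξ):
  C₂H₆: 328 − 1(230.3) = 97.74
  O₂: 2352 − 3.5(230.3) = 1546
  N₂: 8849 (inert)
  CO₂: 0 + 2(230.3) = 460.5
  H₂O: 0 + 3(230.3) = 690.8
Total out = 97.74 + 1546 + 8849 + 460.5 + 690.8 = 11640 lbmol/h.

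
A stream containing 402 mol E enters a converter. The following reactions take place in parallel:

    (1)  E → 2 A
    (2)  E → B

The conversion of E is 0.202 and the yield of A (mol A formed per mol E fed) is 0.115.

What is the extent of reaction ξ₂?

Yield of A: 2ξ₁ / 402 = 0.115 → ξ₁ = 23.12 mol.
Conversion of E: 1ξ₁ + 1ξ₂ = 0.202 × 402 = 81.2 → ξ₂ = 58.09 mol.
Outlet amounts (n = n₀ + Σ ν·ξ):
  E: 402 − 1(23.12) − 1(58.09) = 320.8
  A: 0 + 2(23.12) = 46.23
  B: 0 + 1(58.09) = 58.09

ξ₂ = 58.1 mol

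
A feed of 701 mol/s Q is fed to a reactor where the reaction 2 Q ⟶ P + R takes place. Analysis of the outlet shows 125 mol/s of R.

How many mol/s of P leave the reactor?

For R: n = n₀ + 1ξ → 125 = 0 + 1ξ, giving ξ = 125 mol/s.
Outlet amounts (n = n₀ + ν ξ):
  Q: 701 − 2(125) = 451
  P: 0 + 1(125) = 125
  R: 0 + 1(125) = 125

125 mol/s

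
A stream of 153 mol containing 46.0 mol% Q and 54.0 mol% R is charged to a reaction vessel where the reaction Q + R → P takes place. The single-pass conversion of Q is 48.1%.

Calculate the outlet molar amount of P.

Q reacted = 0.481 × 70.38 = 33.85 mol; ν_Q = −1, so ξ = 33.85/1 = 33.85 mol.
Outlet amounts (n = n₀ + ν ξ):
  Q: 70.38 − 1(33.85) = 36.53
  R: 82.62 − 1(33.85) = 48.77
  P: 0 + 1(33.85) = 33.85

33.9 mol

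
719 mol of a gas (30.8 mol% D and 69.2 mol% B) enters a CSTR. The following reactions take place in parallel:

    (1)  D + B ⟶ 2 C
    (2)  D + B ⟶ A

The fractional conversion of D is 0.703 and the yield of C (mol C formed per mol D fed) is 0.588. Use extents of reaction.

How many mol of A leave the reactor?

Yield of C: 2ξ₁ / 221.5 = 0.588 → ξ₁ = 65.11 mol.
Conversion of D: 1ξ₁ + 1ξ₂ = 0.703 × 221.5 = 155.7 → ξ₂ = 90.57 mol.
Outlet amounts (n = n₀ + Σ ν·ξ):
  D: 221.5 − 1(65.11) − 1(90.57) = 65.77
  B: 497.5 − 1(65.11) − 1(90.57) = 341.9
  C: 0 + 2(65.11) = 130.2
  A: 0 + 1(90.57) = 90.57

90.6 mol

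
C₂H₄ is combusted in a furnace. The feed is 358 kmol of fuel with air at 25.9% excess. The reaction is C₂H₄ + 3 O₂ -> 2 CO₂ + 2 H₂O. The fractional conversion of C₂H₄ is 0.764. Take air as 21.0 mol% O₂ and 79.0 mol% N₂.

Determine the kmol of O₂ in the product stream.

Stoichiometric O₂ = 3 × 358 = 1074 kmol; O₂ fed = 1074 × 1.259 = 1352 kmol.
N₂ fed = 1352 × 79/21 = 5087 kmol.
Fuel reacted = 0.764 × 358 → ξ = 273.5 kmol.
Outlet (n = n₀ + ν ξ):
  C₂H₄: 358 − 1(273.5) = 84.49
  O₂: 1352 − 3(273.5) = 531.6
  N₂: 5087 (inert)
  CO₂: 0 + 2(273.5) = 547
  H₂O: 0 + 2(273.5) = 547

532 kmol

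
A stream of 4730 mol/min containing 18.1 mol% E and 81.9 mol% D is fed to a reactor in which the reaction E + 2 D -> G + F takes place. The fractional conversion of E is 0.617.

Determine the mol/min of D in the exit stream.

2820 mol/min

E reacted = 0.617 × 856.1 = 528.2 mol/min; ν_E = −1, so ξ = 528.2/1 = 528.2 mol/min.
Outlet amounts (n = n₀ + ν ξ):
  E: 856.1 − 1(528.2) = 327.9
  D: 3874 − 2(528.2) = 2817
  G: 0 + 1(528.2) = 528.2
  F: 0 + 1(528.2) = 528.2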